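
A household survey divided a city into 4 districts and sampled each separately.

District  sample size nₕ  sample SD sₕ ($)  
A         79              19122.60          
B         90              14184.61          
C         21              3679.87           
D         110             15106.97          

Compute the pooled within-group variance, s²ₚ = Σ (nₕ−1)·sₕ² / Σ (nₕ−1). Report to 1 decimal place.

241812527.4

Degrees of freedom: 78 + 89 + 20 + 109 = 296.
Σ(nₕ−1)sₕ² = 78·365673830.76 + 89·201203160.8521 + 20·13541443.2169 + 109·228220542.5809 = 71576508120.773.
s²ₚ = 71576508120.773 / 296 = 241812527.435... → 241812527.4.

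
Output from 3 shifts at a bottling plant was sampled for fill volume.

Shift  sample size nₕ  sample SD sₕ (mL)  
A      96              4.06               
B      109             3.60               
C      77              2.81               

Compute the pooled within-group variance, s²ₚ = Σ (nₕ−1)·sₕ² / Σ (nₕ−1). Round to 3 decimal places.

12.780

Degrees of freedom: 95 + 108 + 76 = 279.
Σ(nₕ−1)sₕ² = 95·16.4836 + 108·12.96 + 76·7.8961 = 3565.7256.
s²ₚ = 3565.7256 / 279 = 12.78038... → 12.780.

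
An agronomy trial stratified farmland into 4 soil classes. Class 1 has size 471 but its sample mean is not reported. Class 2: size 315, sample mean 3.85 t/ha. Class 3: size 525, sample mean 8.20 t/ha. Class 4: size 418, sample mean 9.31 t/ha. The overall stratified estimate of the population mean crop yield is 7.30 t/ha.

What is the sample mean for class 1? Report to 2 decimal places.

6.82

Σ Nₕx̄ₕ = N·μ, so 471·x̄_1 = 1729·7.30 − (315·3.85 + 525·8.20 + 418·9.31).
= 12621.7 − 9409.33 = 3212.37.
x̄_1 = 3212.37 / 471 = 6.8203... → 6.82.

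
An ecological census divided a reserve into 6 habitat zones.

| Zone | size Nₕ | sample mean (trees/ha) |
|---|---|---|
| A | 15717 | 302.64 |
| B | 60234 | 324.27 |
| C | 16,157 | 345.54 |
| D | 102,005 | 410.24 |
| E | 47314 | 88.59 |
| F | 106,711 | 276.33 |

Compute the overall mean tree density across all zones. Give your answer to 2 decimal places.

x̄_st = (Σ Nₕx̄ₕ) / (Σ Nₕ) = (15717·302.64 + 60234·324.27 + 16157·345.54 + 102005·410.24 + 47314·88.59 + 106711·276.33) / 348138
= 105397090.93 / 348138 = 302.7451... → 302.75.

302.75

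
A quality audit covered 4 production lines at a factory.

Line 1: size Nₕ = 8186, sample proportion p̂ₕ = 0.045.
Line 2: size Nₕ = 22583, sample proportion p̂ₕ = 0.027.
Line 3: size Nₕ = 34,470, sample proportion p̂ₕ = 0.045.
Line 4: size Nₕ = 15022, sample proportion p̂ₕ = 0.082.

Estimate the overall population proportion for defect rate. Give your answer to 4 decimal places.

N = 8186 + 22583 + 34470 + 15022 = 80261.
Overall proportion = Σ (Nₕ/N)·p̂ₕ.
Σ Nₕp̂ₕ = 368.37 + 609.741 + 1551.15 + 1231.804 = 3761.065.
3761.065 / 80261 = 0.046860... → 0.0469.

0.0469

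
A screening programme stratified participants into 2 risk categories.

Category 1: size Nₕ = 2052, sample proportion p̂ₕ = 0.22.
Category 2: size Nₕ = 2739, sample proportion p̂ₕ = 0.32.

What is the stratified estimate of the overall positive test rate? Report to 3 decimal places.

Wₕ = Nₕ/N with N = 4791: 0.4283, 0.5717.
p̂_st = 0.4283·0.22 + 0.5717·0.32 ≈ 0.27717... → 0.277.

0.277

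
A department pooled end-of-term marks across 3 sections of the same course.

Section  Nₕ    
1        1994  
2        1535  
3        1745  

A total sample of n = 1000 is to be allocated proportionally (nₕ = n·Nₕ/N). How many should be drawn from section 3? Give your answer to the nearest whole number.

Share of section 3 = 1745/5274 = 0.33087.
Allocate 1000 × 0.33087 = 330.868... → 331.

331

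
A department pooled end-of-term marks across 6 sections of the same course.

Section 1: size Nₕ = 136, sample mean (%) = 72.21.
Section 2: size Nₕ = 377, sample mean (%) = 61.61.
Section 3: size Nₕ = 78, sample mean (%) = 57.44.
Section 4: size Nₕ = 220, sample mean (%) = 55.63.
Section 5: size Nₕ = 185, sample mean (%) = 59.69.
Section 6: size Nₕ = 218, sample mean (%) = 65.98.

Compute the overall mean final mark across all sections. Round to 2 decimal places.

61.94

N = 136 + 377 + 78 + 220 + 185 + 218 = 1214.
The stratified mean weights each stratum mean by its population share Nₕ/N.
Σ Nₕx̄ₕ = 136·72.21 + 377·61.61 + 78·57.44 + 220·55.63 + 185·59.69 + 218·65.98 = 9820.56 + 23226.97 + 4480.32 + 12238.6 + 11042.65 + 14383.64 = 75192.74.
Divide by N: 75192.74 / 1214 = 61.9380... → 61.94.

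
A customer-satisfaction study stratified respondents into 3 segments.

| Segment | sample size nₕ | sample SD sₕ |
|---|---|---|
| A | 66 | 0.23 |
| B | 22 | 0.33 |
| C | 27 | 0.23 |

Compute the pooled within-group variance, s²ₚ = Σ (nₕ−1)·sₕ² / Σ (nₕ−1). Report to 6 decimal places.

A: (66−1)·0.23² = 65·0.0529 = 3.4385
B: (22−1)·0.33² = 21·0.1089 = 2.2869
C: (27−1)·0.23² = 26·0.0529 = 1.3754
Numerator = 7.1008; denominator = Σ(nₕ−1) = 112.
s²ₚ = 7.1008/112 = 0.0634 → 0.063400.

0.063400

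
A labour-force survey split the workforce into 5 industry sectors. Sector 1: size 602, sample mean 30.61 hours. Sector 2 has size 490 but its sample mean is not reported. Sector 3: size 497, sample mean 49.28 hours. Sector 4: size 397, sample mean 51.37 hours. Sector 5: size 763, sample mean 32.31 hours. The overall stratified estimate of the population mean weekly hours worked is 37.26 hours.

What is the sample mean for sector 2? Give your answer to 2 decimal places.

29.51

N = 602 + 490 + 497 + 397 + 763 = 2749.
Overall total = μ·N = 37.26·2749 = 102427.74.
Subtract the known strata: 602·30.61 + 497·49.28 + 397·51.37 + 763·32.31 = 87965.8.
Remaining total for sector 2: 102427.74 − 87965.8 = 14461.94.
Divide by its size: 14461.94 / 490 = 29.5142... → 29.51.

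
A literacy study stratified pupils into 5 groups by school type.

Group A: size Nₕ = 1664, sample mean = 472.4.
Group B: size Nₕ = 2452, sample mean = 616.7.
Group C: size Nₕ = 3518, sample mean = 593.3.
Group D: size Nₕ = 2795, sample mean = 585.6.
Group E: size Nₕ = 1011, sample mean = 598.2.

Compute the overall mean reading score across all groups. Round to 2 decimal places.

579.28

N = 11440; weights Wₕ = Nₕ/N = (0.1455, 0.2143, 0.3075, 0.2443, 0.0884).
x̄_st = Σ Wₕ·x̄ₕ = 0.1455·472.4 + 0.2143·616.7 + 0.3075·593.3 + 0.2443·585.6 + 0.0884·598.2 ≈ 579.2818...
→ 579.28.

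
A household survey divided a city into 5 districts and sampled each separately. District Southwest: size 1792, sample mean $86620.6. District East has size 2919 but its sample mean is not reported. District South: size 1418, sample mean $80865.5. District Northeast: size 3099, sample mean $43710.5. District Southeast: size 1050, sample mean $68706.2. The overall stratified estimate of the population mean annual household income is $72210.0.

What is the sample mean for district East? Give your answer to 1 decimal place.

N = 1792 + 2919 + 1418 + 3099 + 1050 = 10278.
Overall total = μ·N = 72210.0·10278 = 742174380.
Subtract the known strata: 1792·86620.6 + 1418·80865.5 + 3099·43710.5 + 1050·68706.2 = 477491743.7.
Remaining total for district East: 742174380 − 477491743.7 = 264682636.3.
Divide by its size: 264682636.3 / 2919 = 90675.792... → 90675.8.

90675.8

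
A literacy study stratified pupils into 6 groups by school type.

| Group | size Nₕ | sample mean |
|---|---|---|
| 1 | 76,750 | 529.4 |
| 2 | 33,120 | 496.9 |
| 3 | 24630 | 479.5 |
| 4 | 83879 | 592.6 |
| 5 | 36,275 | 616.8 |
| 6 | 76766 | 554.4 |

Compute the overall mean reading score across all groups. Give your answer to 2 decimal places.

x̄_st = (Σ Nₕx̄ₕ) / (Σ Nₕ) = (76750·529.4 + 33120·496.9 + 24630·479.5 + 83879·592.6 + 36275·616.8 + 76766·554.4) / 331420
= 183539048.8 / 331420 = 553.7959... → 553.80.

553.80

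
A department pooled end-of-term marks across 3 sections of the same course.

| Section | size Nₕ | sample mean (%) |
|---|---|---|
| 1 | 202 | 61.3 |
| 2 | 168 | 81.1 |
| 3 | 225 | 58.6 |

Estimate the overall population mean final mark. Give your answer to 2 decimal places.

65.87

N = 595; weights Wₕ = Nₕ/N = (0.3395, 0.2824, 0.3782).
x̄_st = Σ Wₕ·x̄ₕ = 0.3395·61.3 + 0.2824·81.1 + 0.3782·58.6 ≈ 65.8696...
→ 65.87.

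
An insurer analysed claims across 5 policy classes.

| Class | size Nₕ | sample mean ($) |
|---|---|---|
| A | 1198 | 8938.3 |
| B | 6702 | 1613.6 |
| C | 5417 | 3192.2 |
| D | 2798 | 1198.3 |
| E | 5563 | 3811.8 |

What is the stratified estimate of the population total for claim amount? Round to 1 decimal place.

63372464.8

A: 1198·8938.3 = 10708083.4
B: 6702·1613.6 = 10814347.2
C: 5417·3192.2 = 17292147.4
D: 2798·1198.3 = 3352843.4
E: 5563·3811.8 = 21205043.4
τ̂ = Σ Nₕx̄ₕ = 63372464.8.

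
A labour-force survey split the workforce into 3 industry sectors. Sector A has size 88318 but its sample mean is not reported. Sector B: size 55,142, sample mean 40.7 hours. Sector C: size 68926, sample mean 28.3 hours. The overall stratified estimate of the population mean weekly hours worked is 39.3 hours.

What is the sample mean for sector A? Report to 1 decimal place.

N = 88318 + 55142 + 68926 = 212386.
Overall total = μ·N = 39.3·212386 = 8346769.8.
Subtract the known strata: 55142·40.7 + 68926·28.3 = 4194885.2.
Remaining total for sector A: 8346769.8 − 4194885.2 = 4151884.6.
Divide by its size: 4151884.6 / 88318 = 47.011... → 47.0.

47.0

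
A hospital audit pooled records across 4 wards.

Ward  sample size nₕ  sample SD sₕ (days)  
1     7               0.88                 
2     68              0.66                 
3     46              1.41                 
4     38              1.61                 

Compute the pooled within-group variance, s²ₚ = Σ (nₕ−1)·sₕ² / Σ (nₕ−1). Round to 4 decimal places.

Degrees of freedom: 6 + 67 + 45 + 37 = 155.
Σ(nₕ−1)sₕ² = 6·0.7744 + 67·0.4356 + 45·1.9881 + 37·2.5921 = 219.2038.
s²ₚ = 219.2038 / 155 = 1.414218... → 1.4142.

1.4142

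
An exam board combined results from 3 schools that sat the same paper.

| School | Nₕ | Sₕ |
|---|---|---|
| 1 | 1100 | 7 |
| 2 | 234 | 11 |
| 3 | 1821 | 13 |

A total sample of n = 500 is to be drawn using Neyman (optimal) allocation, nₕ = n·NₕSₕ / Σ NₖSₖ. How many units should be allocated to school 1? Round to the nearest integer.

Σ NₕSₕ = 1100·7 + 234·11 + 1821·13 = 33947.
Share for 1: 7700/33947 = 0.22682.
n_1 = 500 × 0.22682 = 113.412... → 113.

113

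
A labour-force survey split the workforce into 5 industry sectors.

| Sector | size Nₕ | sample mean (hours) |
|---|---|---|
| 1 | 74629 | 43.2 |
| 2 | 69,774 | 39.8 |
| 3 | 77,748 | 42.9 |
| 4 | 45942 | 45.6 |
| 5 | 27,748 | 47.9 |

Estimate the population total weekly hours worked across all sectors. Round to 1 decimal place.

Population total = Σ Nₕ·x̄ₕ (each stratum's size times its mean).
74629·43.2 + 69774·39.8 + 77748·42.9 + 45942·45.6 + 27748·47.9 = 3223972.8 + 2777005.2 + 3335389.2 + 2094955.2 + 1329129.2 = 12760451.6.

12760451.6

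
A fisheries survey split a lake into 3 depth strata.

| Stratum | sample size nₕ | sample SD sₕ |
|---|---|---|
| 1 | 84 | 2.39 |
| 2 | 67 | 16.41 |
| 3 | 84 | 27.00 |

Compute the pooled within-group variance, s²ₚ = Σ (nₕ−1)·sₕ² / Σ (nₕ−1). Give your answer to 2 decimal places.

339.46

1: (84−1)·2.39² = 83·5.7121 = 474.1043
2: (67−1)·16.41² = 66·269.2881 = 17773.0146
3: (84−1)·27.00² = 83·729 = 60507
Numerator = 78754.1189; denominator = Σ(nₕ−1) = 232.
s²ₚ = 78754.1189/232 = 339.4574... → 339.46.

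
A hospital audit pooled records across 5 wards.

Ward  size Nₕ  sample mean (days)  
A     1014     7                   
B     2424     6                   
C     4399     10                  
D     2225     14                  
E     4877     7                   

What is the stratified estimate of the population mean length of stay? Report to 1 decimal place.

8.8

x̄_st = (Σ Nₕx̄ₕ) / (Σ Nₕ) = (1014·7 + 2424·6 + 4399·10 + 2225·14 + 4877·7) / 14939
= 130921 / 14939 = 8.764... → 8.8.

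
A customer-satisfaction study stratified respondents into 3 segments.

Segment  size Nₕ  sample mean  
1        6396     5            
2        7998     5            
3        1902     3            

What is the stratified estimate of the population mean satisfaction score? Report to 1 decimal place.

N = 16296; weights Wₕ = Nₕ/N = (0.3925, 0.4908, 0.1167).
x̄_st = Σ Wₕ·x̄ₕ = 0.3925·5 + 0.4908·5 + 0.1167·3 ≈ 4.767...
→ 4.8.

4.8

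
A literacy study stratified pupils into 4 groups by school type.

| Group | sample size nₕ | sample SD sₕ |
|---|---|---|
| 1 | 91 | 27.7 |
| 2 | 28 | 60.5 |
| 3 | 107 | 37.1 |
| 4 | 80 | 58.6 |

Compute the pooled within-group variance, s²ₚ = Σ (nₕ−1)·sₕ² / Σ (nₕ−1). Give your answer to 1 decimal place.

1: (91−1)·27.7² = 90·767.29 = 69056.1
2: (28−1)·60.5² = 27·3660.25 = 98826.75
3: (107−1)·37.1² = 106·1376.41 = 145899.46
4: (80−1)·58.6² = 79·3433.96 = 271282.84
Numerator = 585065.15; denominator = Σ(nₕ−1) = 302.
s²ₚ = 585065.15/302 = 1937.302... → 1937.3.

1937.3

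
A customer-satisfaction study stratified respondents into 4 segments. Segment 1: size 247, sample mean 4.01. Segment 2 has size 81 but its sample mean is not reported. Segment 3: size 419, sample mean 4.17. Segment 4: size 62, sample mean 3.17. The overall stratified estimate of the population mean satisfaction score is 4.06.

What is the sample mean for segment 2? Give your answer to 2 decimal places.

Σ Nₕx̄ₕ = N·μ, so 81·x̄_2 = 809·4.06 − (247·4.01 + 419·4.17 + 62·3.17).
= 3284.54 − 2934.24 = 350.3.
x̄_2 = 350.3 / 81 = 4.3247... → 4.32.

4.32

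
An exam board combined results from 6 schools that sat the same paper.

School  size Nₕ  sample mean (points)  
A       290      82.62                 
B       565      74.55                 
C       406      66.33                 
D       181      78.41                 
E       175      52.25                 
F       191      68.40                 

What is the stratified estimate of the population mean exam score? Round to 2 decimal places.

71.58

N = 1808; weights Wₕ = Nₕ/N = (0.1604, 0.3125, 0.2246, 0.1001, 0.0968, 0.1056).
x̄_st = Σ Wₕ·x̄ₕ = 0.1604·82.62 + 0.3125·74.55 + 0.2246·66.33 + 0.1001·78.41 + 0.0968·52.25 + 0.1056·68.40 ≈ 71.5768...
→ 71.58.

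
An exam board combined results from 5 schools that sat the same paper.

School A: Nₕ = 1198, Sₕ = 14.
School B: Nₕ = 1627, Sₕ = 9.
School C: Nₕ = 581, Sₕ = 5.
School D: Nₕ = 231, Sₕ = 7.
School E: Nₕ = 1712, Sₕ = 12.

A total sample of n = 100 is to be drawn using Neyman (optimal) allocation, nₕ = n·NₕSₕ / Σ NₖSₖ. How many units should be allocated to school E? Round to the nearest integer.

36

A: NₕSₕ = 1198·14 = 16772
B: NₕSₕ = 1627·9 = 14643
C: NₕSₕ = 581·5 = 2905
D: NₕSₕ = 231·7 = 1617
E: NₕSₕ = 1712·12 = 20544
Σ NₕSₕ = 56481.
n_E = 100·20544/56481 = 36.373... → 36.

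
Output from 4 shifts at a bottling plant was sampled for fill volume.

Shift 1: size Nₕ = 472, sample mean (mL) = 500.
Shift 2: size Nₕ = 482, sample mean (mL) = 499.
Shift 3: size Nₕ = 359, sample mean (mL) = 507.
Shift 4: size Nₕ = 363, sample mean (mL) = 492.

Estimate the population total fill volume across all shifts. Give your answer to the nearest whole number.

Estimate total by summing Nₕ·x̄ₕ over strata.
472·500 + 482·499 + 359·507 + 363·492 = 236000 + 240518 + 182013 + 178596 = 837127.

837127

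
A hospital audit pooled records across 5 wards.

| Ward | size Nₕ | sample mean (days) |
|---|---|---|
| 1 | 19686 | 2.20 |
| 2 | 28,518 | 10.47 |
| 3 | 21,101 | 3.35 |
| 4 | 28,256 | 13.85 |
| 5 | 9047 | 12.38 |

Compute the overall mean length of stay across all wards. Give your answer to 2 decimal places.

8.59

N = 106608; weights Wₕ = Nₕ/N = (0.1847, 0.2675, 0.1979, 0.2650, 0.0849).
x̄_st = Σ Wₕ·x̄ₕ = 0.1847·2.20 + 0.2675·10.47 + 0.1979·3.35 + 0.2650·13.85 + 0.0849·12.38 ≈ 8.5916...
→ 8.59.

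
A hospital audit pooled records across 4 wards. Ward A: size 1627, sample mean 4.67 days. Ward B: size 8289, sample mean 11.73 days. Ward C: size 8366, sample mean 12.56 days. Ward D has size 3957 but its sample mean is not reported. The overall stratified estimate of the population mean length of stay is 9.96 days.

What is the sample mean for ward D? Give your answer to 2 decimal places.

Σ Nₕx̄ₕ = N·μ, so 3957·x̄_D = 22239·9.96 − (1627·4.67 + 8289·11.73 + 8366·12.56).
= 221500.44 − 209905.02 = 11595.42.
x̄_D = 11595.42 / 3957 = 2.9304... → 2.93.

2.93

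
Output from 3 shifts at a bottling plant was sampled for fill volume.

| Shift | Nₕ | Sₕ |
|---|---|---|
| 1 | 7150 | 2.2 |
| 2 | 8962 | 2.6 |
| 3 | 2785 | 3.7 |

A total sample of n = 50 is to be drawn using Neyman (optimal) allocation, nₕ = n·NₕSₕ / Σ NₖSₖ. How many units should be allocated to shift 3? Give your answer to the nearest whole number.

10

1: NₕSₕ = 7150·2.2 = 15730
2: NₕSₕ = 8962·2.6 = 23301.2
3: NₕSₕ = 2785·3.7 = 10304.5
Σ NₕSₕ = 49335.7.
n_3 = 50·10304.5/49335.7 = 10.443... → 10.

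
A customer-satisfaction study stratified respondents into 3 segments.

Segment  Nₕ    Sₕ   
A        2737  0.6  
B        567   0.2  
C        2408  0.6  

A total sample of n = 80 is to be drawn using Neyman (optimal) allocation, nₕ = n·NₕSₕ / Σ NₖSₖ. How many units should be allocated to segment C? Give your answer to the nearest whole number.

36

A: NₕSₕ = 2737·0.6 = 1642.2
B: NₕSₕ = 567·0.2 = 113.4
C: NₕSₕ = 2408·0.6 = 1444.8
Σ NₕSₕ = 3200.4.
n_C = 80·1444.8/3200.4 = 36.115... → 36.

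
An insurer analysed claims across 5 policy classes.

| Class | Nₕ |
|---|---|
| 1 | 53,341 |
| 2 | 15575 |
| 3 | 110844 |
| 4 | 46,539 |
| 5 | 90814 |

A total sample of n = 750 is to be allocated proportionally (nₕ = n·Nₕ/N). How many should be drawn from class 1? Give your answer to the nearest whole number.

Share of class 1 = 53341/317113 = 0.16821.
Allocate 750 × 0.16821 = 126.156... → 126.

126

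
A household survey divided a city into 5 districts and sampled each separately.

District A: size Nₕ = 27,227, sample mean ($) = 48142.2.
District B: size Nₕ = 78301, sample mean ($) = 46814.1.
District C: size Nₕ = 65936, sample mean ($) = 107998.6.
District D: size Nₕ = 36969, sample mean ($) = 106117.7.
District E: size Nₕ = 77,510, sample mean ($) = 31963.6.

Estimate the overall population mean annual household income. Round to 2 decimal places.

N = 285943; weights Wₕ = Nₕ/N = (0.0952, 0.2738, 0.2306, 0.1293, 0.2711).
x̄_st = Σ Wₕ·x̄ₕ = 0.0952·48142.2 + 0.2738·46814.1 + 0.2306·107998.6 + 0.1293·106117.7 + 0.2711·31963.6 ≈ 64690.9283...
→ 64690.93.

64690.93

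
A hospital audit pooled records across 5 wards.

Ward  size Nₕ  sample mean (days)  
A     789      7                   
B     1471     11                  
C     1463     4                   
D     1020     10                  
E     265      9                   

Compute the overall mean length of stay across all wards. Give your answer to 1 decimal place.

N = 5008; weights Wₕ = Nₕ/N = (0.1575, 0.2937, 0.2921, 0.2037, 0.0529).
x̄_st = Σ Wₕ·x̄ₕ = 0.1575·7 + 0.2937·11 + 0.2921·4 + 0.2037·10 + 0.0529·9 ≈ 8.015...
→ 8.0.

8.0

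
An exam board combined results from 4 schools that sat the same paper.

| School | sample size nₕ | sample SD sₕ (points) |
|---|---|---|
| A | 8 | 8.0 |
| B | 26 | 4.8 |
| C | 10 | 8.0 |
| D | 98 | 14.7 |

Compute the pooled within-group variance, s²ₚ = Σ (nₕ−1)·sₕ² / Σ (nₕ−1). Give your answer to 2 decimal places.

A: (8−1)·8.0² = 7·64 = 448
B: (26−1)·4.8² = 25·23.04 = 576
C: (10−1)·8.0² = 9·64 = 576
D: (98−1)·14.7² = 97·216.09 = 20960.73
Numerator = 22560.73; denominator = Σ(nₕ−1) = 138.
s²ₚ = 22560.73/138 = 163.4836... → 163.48.

163.48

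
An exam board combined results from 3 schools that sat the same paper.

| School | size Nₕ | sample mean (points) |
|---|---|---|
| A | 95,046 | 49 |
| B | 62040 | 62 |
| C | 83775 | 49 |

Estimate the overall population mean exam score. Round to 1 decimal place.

52.3

N = 95046 + 62040 + 83775 = 240861.
Overall mean = Σ (Nₕ/N)·x̄ₕ — weight by population share, not a simple average.
Σ Nₕx̄ₕ = 95046·49 + 62040·62 + 83775·49 = 4657254 + 3846480 + 4104975 = 12608709.
Divide by N: 12608709 / 240861 = 52.348... → 52.3.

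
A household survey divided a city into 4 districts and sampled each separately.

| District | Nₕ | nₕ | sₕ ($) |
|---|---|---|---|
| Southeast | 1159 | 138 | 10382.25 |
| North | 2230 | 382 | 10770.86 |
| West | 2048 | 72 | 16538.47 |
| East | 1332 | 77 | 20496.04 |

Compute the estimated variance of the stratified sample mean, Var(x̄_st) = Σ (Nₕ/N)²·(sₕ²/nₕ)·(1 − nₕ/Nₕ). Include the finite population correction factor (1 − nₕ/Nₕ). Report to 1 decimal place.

N = 6769. Term for each stratum: Wₕ²sₕ²/nₕ·(1−nₕ/Nₕ).
Var(x̄_st) = 20172.6999 + 27314.6224 + 335525.8827 + 199043.5538 = 582056.7588 → 582056.8.

582056.8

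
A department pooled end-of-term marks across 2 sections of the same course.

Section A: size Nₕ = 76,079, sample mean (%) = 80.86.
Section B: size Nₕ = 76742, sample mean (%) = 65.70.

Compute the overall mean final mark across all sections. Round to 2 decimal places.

73.25

N = 152821; weights Wₕ = Nₕ/N = (0.4978, 0.5022).
x̄_st = Σ Wₕ·x̄ₕ = 0.4978·80.86 + 0.5022·65.70 ≈ 73.2471...
→ 73.25.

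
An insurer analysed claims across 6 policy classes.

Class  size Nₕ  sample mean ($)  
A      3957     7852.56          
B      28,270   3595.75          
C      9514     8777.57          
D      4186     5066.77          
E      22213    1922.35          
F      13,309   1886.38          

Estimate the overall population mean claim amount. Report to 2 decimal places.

N = 81449; weights Wₕ = Nₕ/N = (0.0486, 0.3471, 0.1168, 0.0514, 0.2727, 0.1634).
x̄_st = Σ Wₕ·x̄ₕ = 0.0486·7852.56 + 0.3471·3595.75 + 0.1168·8777.57 + 0.0514·5066.77 + 0.2727·1922.35 + 0.1634·1886.38 ≈ 3747.7529...
→ 3747.75.

3747.75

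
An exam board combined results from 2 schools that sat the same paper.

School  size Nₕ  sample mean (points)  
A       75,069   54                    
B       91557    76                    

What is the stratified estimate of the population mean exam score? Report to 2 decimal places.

66.09

N = 75069 + 91557 = 166626.
The stratified mean weights each stratum mean by its population share Nₕ/N.
Σ Nₕx̄ₕ = 75069·54 + 91557·76 = 4053726 + 6958332 = 11012058.
Divide by N: 11012058 / 166626 = 66.0885... → 66.09.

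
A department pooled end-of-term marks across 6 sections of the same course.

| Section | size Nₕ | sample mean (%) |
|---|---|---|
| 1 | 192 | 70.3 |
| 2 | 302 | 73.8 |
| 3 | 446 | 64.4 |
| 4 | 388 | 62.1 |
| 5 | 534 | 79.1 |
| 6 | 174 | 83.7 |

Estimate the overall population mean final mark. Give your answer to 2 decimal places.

N = 192 + 302 + 446 + 388 + 534 + 174 = 2036.
Weight each subgroup mean by Nₕ/N and sum.
Σ Nₕx̄ₕ = 192·70.3 + 302·73.8 + 446·64.4 + 388·62.1 + 534·79.1 + 174·83.7 = 13497.6 + 22287.6 + 28722.4 + 24094.8 + 42239.4 + 14563.8 = 145405.6.
Divide by N: 145405.6 / 2036 = 71.4173... → 71.42.

71.42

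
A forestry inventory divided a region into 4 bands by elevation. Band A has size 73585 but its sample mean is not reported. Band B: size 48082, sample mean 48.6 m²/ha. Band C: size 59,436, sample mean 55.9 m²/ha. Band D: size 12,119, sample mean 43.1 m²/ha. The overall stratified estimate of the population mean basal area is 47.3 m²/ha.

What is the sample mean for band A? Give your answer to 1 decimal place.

40.2

Σ Nₕx̄ₕ = N·μ, so 73585·x̄_A = 193222·47.3 − (48082·48.6 + 59436·55.9 + 12119·43.1).
= 9139400.6 − 6181586.5 = 2957814.1.
x̄_A = 2957814.1 / 73585 = 40.196... → 40.2.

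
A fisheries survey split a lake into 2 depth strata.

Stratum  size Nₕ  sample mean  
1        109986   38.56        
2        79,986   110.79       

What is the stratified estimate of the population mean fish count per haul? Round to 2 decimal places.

N = 189972; weights Wₕ = Nₕ/N = (0.5790, 0.4210).
x̄_st = Σ Wₕ·x̄ₕ = 0.5790·38.56 + 0.4210·110.79 ≈ 68.9718...
→ 68.97.

68.97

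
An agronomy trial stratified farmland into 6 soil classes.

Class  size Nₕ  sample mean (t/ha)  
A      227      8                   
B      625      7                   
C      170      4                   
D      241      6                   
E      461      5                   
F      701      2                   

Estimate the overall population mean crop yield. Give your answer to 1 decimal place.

N = 2425; weights Wₕ = Nₕ/N = (0.0936, 0.2577, 0.0701, 0.0994, 0.1901, 0.2891).
x̄_st = Σ Wₕ·x̄ₕ = 0.0936·8 + 0.2577·7 + 0.0701·4 + 0.0994·6 + 0.1901·5 + 0.2891·2 ≈ 4.958...
→ 5.0.

5.0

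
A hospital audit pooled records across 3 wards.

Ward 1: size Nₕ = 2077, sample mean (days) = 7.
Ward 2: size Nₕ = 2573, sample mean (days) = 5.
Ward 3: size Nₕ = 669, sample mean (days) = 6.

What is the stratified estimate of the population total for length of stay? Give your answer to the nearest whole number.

Population total = Σ Nₕ·x̄ₕ (each stratum's size times its mean).
2077·7 + 2573·5 + 669·6 = 14539 + 12865 + 4014 = 31418.

31418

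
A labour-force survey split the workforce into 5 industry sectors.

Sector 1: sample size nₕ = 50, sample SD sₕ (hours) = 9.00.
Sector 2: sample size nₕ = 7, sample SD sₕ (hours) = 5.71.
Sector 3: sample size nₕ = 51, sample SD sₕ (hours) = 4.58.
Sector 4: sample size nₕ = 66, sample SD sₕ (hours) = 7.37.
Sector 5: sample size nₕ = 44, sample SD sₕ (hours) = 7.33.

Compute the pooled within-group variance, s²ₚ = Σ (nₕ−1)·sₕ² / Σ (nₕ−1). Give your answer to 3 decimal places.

51.899

1: (50−1)·9.00² = 49·81 = 3969
2: (7−1)·5.71² = 6·32.6041 = 195.6246
3: (51−1)·4.58² = 50·20.9764 = 1048.82
4: (66−1)·7.37² = 65·54.3169 = 3530.5985
5: (44−1)·7.33² = 43·53.7289 = 2310.3427
Numerator = 11054.3858; denominator = Σ(nₕ−1) = 213.
s²ₚ = 11054.3858/213 = 51.89852... → 51.899.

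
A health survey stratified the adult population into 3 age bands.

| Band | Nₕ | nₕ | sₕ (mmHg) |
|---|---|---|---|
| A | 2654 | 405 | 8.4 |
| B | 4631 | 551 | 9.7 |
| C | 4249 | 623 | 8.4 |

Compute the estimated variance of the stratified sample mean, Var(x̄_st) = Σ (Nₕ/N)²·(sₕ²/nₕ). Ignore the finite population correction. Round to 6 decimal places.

N = 11534; Wₕ = Nₕ/N.
band A: (2654/11534)²·8.4²/405 = 0.009224556
band B: (4631/11534)²·9.7²/551 = 0.027528436
band C: (4249/11534)²·8.4²/623 = 0.015370362
Sum = 0.052123354 → 0.052123.

0.052123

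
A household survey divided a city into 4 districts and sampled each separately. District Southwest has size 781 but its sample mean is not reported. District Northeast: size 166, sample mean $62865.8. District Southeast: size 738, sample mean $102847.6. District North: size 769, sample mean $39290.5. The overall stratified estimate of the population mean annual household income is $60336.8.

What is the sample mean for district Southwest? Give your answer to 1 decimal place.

Σ Nₕx̄ₕ = N·μ, so 781·x̄_Southwest = 2454·60336.8 − (166·62865.8 + 738·102847.6 + 769·39290.5).
= 148066507.2 − 116551646.1 = 31514861.1.
x̄_Southwest = 31514861.1 / 781 = 40351.935... → 40351.9.

40351.9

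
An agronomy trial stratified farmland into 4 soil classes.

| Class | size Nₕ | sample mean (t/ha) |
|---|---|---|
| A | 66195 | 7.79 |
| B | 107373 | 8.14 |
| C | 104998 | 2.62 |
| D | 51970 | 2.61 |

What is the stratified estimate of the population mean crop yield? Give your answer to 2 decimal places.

5.45

N = 66195 + 107373 + 104998 + 51970 = 330536.
Overall mean = Σ (Nₕ/N)·x̄ₕ — weight by population share, not a simple average.
Σ Nₕx̄ₕ = 66195·7.79 + 107373·8.14 + 104998·2.62 + 51970·2.61 = 515659.05 + 874016.22 + 275094.76 + 135641.7 = 1800411.73.
Divide by N: 1800411.73 / 330536 = 5.4469... → 5.45.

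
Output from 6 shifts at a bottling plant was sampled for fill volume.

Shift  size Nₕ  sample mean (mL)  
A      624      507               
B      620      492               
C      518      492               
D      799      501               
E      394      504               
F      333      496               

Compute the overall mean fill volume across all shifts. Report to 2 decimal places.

N = 3288; weights Wₕ = Nₕ/N = (0.1898, 0.1886, 0.1575, 0.2430, 0.1198, 0.1013).
x̄_st = Σ Wₕ·x̄ₕ = 0.1898·507 + 0.1886·492 + 0.1575·492 + 0.2430·501 + 0.1198·504 + 0.1013·496 ≈ 498.8768...
→ 498.88.

498.88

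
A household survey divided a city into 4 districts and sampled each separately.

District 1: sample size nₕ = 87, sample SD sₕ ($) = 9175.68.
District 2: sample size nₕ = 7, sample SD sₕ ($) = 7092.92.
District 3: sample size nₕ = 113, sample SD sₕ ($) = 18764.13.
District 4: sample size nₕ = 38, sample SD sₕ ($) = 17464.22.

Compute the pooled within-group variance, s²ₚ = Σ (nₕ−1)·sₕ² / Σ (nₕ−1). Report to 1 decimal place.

241750185.1

Degrees of freedom: 86 + 6 + 112 + 37 = 241.
Σ(nₕ−1)sₕ² = 86·84193103.4624 + 6·50309514.1264 + 112·352092574.6569 + 37·304998980.2084 = 58261794611.8084.
s²ₚ = 58261794611.8084 / 241 = 241750185.111... → 241750185.1.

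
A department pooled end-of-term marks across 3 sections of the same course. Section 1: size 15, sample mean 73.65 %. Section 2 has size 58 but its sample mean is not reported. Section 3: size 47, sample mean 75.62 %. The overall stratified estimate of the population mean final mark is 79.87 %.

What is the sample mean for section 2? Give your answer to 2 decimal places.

84.92

Σ Nₕx̄ₕ = N·μ, so 58·x̄_2 = 120·79.87 − (15·73.65 + 47·75.62).
= 9584.4 − 4658.89 = 4925.51.
x̄_2 = 4925.51 / 58 = 84.9226... → 84.92.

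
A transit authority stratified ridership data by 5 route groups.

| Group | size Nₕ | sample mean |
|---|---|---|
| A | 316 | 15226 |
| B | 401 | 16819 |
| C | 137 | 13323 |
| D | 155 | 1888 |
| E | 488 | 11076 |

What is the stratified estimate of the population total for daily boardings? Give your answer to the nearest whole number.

19078814

A: 316·15226 = 4811416
B: 401·16819 = 6744419
C: 137·13323 = 1825251
D: 155·1888 = 292640
E: 488·11076 = 5405088
τ̂ = Σ Nₕx̄ₕ = 19078814.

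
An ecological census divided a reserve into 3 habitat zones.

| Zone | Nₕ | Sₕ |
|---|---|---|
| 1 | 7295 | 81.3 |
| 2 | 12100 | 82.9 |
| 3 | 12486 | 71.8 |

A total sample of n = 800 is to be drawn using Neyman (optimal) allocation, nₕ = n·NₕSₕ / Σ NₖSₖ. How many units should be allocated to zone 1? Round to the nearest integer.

1: NₕSₕ = 7295·81.3 = 593083.5
2: NₕSₕ = 12100·82.9 = 1003090
3: NₕSₕ = 12486·71.8 = 896494.8
Σ NₕSₕ = 2492668.3.
n_1 = 800·593083.5/2492668.3 = 190.345... → 190.

190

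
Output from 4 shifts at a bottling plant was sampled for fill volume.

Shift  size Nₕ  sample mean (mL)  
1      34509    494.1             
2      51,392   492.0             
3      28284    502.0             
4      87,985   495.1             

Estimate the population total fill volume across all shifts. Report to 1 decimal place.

100095702.4

Population total = Σ Nₕ·x̄ₕ (each stratum's size times its mean).
34509·494.1 + 51392·492.0 + 28284·502.0 + 87985·495.1 = 17050896.9 + 25284864 + 14198568 + 43561373.5 = 100095702.4.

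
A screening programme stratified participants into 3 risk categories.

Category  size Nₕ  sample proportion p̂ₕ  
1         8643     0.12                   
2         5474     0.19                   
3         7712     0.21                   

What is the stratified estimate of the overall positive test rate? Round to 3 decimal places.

N = 8643 + 5474 + 7712 = 21829.
Overall proportion = Σ (Nₕ/N)·p̂ₕ.
Σ Nₕp̂ₕ = 1037.16 + 1040.06 + 1619.52 = 3696.74.
3696.74 / 21829 = 0.16935... → 0.169.

0.169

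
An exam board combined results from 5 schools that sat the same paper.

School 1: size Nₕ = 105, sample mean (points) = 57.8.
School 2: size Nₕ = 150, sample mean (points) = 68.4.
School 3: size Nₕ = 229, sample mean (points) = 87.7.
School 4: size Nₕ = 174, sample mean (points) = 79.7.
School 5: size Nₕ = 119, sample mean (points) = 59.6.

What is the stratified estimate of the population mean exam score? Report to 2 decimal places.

73.84

N = 777; weights Wₕ = Nₕ/N = (0.1351, 0.1931, 0.2947, 0.2239, 0.1532).
x̄_st = Σ Wₕ·x̄ₕ = 0.1351·57.8 + 0.1931·68.4 + 0.2947·87.7 + 0.2239·79.7 + 0.1532·59.6 ≈ 73.8385...
→ 73.84.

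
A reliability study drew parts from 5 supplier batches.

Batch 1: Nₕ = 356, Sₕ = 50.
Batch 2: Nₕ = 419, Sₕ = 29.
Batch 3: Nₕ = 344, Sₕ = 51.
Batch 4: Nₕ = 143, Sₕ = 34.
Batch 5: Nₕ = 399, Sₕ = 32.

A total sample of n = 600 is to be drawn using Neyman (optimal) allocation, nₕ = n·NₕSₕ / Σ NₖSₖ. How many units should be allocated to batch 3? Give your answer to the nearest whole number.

Σ NₕSₕ = 356·50 + 419·29 + 344·51 + 143·34 + 399·32 = 65125.
Share for 3: 17544/65125 = 0.26939.
n_3 = 600 × 0.26939 = 161.634... → 162.

162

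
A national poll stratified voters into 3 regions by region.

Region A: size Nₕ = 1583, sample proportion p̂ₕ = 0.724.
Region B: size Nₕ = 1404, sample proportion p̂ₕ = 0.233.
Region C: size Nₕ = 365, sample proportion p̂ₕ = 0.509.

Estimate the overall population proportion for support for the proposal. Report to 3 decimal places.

Wₕ = Nₕ/N with N = 3352: 0.4723, 0.4189, 0.1089.
p̂_st = 0.4723·0.724 + 0.4189·0.233 + 0.1089·0.509 ≈ 0.49493... → 0.495.

0.495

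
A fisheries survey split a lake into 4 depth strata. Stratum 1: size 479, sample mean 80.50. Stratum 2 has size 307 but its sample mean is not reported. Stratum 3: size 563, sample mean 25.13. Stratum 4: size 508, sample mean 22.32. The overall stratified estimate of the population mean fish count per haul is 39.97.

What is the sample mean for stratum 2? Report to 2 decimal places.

33.15

N = 479 + 307 + 563 + 508 = 1857.
Overall total = μ·N = 39.97·1857 = 74224.29.
Subtract the known strata: 479·80.50 + 563·25.13 + 508·22.32 = 64046.25.
Remaining total for stratum 2: 74224.29 − 64046.25 = 10178.04.
Divide by its size: 10178.04 / 307 = 33.1532... → 33.15.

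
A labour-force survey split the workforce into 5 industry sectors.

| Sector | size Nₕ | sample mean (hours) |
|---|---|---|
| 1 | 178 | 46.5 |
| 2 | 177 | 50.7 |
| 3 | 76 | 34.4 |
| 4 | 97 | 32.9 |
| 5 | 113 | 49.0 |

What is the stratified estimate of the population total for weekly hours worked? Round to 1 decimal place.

28593.6

1: 178·46.5 = 8277
2: 177·50.7 = 8973.9
3: 76·34.4 = 2614.4
4: 97·32.9 = 3191.3
5: 113·49.0 = 5537
τ̂ = Σ Nₕx̄ₕ = 28593.6.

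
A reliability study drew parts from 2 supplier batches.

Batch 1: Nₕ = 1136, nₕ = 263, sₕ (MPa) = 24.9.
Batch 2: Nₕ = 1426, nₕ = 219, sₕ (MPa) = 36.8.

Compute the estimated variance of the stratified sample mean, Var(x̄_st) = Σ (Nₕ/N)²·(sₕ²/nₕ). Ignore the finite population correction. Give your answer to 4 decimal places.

2.3792

N = 2562. Term for each stratum: Wₕ²sₕ²/nₕ.
Var(x̄_st) = 0.4634911 + 1.9157213 = 2.3792123 → 2.3792.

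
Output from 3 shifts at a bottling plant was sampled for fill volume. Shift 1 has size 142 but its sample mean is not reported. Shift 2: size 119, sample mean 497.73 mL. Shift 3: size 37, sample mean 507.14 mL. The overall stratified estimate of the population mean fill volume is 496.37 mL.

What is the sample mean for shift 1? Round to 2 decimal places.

492.42

Σ Nₕx̄ₕ = N·μ, so 142·x̄_1 = 298·496.37 − (119·497.73 + 37·507.14).
= 147918.26 − 77994.05 = 69924.21.
x̄_1 = 69924.21 / 142 = 492.4240... → 492.42.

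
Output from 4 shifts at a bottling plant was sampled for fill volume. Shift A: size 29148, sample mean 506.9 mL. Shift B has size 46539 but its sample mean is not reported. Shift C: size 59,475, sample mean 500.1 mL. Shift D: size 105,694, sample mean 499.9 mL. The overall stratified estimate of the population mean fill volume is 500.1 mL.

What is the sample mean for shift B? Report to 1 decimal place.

Σ Nₕx̄ₕ = N·μ, so 46539·x̄_B = 240856·500.1 − (29148·506.9 + 59475·500.1 + 105694·499.9).
= 120452085.6 − 97354999.3 = 23097086.3.
x̄_B = 23097086.3 / 46539 = 496.295... → 496.3.

496.3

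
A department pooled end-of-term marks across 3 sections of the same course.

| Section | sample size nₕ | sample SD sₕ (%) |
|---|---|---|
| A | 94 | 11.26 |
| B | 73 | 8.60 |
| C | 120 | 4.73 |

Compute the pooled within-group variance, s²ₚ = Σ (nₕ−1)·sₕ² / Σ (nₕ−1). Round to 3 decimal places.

A: (94−1)·11.26² = 93·126.7876 = 11791.2468
B: (73−1)·8.60² = 72·73.96 = 5325.12
C: (120−1)·4.73² = 119·22.3729 = 2662.3751
Numerator = 19778.7419; denominator = Σ(nₕ−1) = 284.
s²ₚ = 19778.7419/284 = 69.64346... → 69.643.

69.643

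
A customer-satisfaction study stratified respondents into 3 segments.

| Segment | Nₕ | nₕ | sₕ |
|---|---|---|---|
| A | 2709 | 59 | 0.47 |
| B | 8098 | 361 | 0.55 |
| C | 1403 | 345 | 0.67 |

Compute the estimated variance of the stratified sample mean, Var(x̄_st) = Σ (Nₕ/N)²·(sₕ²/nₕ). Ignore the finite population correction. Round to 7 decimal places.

N = 12210. Term for each stratum: Wₕ²sₕ²/nₕ.
Var(x̄_st) = 0.0001843021 + 0.0003685890 + 0.0000171797 = 0.0005700708 → 0.0005701.

0.0005701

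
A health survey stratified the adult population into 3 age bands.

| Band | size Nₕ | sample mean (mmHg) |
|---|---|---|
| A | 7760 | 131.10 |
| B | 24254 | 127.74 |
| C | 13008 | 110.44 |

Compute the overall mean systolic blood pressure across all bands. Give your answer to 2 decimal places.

N = 7760 + 24254 + 13008 = 45022.
Overall mean = Σ (Nₕ/N)·x̄ₕ — weight by population share, not a simple average.
Σ Nₕx̄ₕ = 7760·131.10 + 24254·127.74 + 13008·110.44 = 1017336 + 3098205.96 + 1436603.52 = 5552145.48.
Divide by N: 5552145.48 / 45022 = 123.3207... → 123.32.

123.32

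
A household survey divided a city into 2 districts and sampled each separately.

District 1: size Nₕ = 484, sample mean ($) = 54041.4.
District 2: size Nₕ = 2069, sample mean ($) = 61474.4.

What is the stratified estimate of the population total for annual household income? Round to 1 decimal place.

153346571.2

1: 484·54041.4 = 26156037.6
2: 2069·61474.4 = 127190533.6
τ̂ = Σ Nₕx̄ₕ = 153346571.2.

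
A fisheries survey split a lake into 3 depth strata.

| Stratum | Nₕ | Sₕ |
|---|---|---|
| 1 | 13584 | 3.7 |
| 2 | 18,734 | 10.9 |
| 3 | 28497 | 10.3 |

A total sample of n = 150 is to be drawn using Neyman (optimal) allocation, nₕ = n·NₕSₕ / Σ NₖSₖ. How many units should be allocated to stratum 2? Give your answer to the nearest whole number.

Σ NₕSₕ = 13584·3.7 + 18734·10.9 + 28497·10.3 = 547980.5.
Share for 2: 204200.6/547980.5 = 0.37264.
n_2 = 150 × 0.37264 = 55.896... → 56.

56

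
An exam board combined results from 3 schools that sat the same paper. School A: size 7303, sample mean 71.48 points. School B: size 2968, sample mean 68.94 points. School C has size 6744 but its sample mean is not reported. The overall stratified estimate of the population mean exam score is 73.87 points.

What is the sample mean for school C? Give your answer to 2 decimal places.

78.63

N = 7303 + 2968 + 6744 = 17015.
Overall total = μ·N = 73.87·17015 = 1256898.05.
Subtract the known strata: 7303·71.48 + 2968·68.94 = 726632.36.
Remaining total for school C: 1256898.05 − 726632.36 = 530265.69.
Divide by its size: 530265.69 / 6744 = 78.6278... → 78.63.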